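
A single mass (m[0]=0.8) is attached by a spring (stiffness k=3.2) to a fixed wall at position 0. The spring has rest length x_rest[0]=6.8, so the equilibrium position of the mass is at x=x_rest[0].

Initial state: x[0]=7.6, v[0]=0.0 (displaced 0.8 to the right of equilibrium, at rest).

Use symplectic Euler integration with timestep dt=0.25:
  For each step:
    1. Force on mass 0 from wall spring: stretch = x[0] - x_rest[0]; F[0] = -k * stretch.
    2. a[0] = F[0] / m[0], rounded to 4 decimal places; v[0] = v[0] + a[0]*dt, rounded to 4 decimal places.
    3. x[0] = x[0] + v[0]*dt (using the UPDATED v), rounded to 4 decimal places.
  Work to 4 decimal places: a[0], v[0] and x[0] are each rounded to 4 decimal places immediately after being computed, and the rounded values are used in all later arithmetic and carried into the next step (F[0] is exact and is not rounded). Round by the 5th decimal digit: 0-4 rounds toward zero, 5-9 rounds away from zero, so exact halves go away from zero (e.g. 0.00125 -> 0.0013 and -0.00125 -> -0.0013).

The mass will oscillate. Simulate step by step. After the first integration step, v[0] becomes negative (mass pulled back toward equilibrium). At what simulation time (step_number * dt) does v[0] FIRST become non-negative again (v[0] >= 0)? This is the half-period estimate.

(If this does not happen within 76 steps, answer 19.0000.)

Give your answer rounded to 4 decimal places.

Step 0: x=[7.6000] v=[0.0000]
Step 1: x=[7.4000] v=[-0.8000]
Step 2: x=[7.0500] v=[-1.4000]
Step 3: x=[6.6375] v=[-1.6500]
Step 4: x=[6.2656] v=[-1.4875]
Step 5: x=[6.0273] v=[-0.9531]
Step 6: x=[5.9822] v=[-0.1804]
Step 7: x=[6.1416] v=[0.6374]
First v>=0 after going negative at step 7, time=1.7500

Answer: 1.7500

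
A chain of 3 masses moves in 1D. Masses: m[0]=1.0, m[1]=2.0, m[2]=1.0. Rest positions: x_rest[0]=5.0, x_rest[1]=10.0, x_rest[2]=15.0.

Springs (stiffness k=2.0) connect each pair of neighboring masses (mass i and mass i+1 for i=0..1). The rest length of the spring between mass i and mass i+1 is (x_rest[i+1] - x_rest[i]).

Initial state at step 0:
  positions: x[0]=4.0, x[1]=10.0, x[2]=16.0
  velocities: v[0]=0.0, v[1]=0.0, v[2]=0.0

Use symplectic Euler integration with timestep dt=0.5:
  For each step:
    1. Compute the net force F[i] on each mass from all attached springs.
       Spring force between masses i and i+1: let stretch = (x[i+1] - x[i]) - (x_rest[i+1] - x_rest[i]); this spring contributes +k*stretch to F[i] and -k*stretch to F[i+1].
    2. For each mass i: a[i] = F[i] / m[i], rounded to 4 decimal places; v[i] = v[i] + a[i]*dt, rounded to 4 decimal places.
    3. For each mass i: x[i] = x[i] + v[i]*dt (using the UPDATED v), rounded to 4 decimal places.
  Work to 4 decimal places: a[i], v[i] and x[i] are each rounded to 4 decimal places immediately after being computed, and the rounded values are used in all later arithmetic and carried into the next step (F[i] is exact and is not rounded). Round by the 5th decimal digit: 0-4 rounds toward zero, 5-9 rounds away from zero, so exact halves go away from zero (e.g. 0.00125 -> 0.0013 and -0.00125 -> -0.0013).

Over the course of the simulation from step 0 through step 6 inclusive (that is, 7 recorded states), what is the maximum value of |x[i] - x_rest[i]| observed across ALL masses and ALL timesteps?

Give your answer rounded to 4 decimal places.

Answer: 1.0625

Derivation:
Step 0: x=[4.0000 10.0000 16.0000] v=[0.0000 0.0000 0.0000]
Step 1: x=[4.5000 10.0000 15.5000] v=[1.0000 0.0000 -1.0000]
Step 2: x=[5.2500 10.0000 14.7500] v=[1.5000 0.0000 -1.5000]
Step 3: x=[5.8750 10.0000 14.1250] v=[1.2500 0.0000 -1.2500]
Step 4: x=[6.0625 10.0000 13.9375] v=[0.3750 0.0000 -0.3750]
Step 5: x=[5.7188 10.0000 14.2813] v=[-0.6875 0.0000 0.6875]
Step 6: x=[5.0157 10.0001 14.9844] v=[-1.4063 0.0001 1.4062]
Max displacement = 1.0625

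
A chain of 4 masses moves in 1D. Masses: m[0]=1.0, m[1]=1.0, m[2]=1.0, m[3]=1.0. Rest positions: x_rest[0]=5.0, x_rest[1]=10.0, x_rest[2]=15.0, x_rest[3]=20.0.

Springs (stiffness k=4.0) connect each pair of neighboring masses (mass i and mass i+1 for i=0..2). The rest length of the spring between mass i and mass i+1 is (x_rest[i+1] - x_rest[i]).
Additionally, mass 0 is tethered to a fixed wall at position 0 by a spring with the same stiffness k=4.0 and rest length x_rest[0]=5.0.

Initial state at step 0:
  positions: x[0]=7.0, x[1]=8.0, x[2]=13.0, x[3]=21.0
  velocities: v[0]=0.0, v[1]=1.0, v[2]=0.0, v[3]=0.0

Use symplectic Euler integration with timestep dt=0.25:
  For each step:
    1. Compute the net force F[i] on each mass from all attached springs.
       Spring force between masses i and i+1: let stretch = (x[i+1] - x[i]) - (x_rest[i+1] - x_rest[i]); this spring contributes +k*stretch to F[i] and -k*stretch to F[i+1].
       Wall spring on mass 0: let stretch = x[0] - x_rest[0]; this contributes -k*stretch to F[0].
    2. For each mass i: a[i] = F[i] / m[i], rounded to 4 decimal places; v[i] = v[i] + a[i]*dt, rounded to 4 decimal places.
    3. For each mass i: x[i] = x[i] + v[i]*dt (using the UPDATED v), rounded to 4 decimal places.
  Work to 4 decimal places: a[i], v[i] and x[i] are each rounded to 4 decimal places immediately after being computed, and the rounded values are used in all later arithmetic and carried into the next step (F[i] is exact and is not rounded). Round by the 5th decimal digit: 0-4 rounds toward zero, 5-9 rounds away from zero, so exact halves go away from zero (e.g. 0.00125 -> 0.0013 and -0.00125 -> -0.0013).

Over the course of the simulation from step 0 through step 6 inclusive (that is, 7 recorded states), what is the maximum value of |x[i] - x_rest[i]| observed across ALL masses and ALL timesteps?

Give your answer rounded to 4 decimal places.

Step 0: x=[7.0000 8.0000 13.0000 21.0000] v=[0.0000 1.0000 0.0000 0.0000]
Step 1: x=[5.5000 9.2500 13.7500 20.2500] v=[-6.0000 5.0000 3.0000 -3.0000]
Step 2: x=[3.5625 10.6875 15.0000 19.1250] v=[-7.7500 5.7500 5.0000 -4.5000]
Step 3: x=[2.5156 11.4219 16.2031 18.2188] v=[-4.1875 2.9375 4.8125 -3.6250]
Step 4: x=[3.0664 11.1250 16.7149 18.0586] v=[2.2032 -1.1876 2.0470 -0.6407]
Step 5: x=[4.8653 10.2109 16.1651 18.8125] v=[7.1954 -3.6563 -2.1992 3.0156]
Step 6: x=[6.7842 9.4490 14.7886 20.1546] v=[7.6757 -3.0477 -5.5060 5.3682]
Max displacement = 2.4844

Answer: 2.4844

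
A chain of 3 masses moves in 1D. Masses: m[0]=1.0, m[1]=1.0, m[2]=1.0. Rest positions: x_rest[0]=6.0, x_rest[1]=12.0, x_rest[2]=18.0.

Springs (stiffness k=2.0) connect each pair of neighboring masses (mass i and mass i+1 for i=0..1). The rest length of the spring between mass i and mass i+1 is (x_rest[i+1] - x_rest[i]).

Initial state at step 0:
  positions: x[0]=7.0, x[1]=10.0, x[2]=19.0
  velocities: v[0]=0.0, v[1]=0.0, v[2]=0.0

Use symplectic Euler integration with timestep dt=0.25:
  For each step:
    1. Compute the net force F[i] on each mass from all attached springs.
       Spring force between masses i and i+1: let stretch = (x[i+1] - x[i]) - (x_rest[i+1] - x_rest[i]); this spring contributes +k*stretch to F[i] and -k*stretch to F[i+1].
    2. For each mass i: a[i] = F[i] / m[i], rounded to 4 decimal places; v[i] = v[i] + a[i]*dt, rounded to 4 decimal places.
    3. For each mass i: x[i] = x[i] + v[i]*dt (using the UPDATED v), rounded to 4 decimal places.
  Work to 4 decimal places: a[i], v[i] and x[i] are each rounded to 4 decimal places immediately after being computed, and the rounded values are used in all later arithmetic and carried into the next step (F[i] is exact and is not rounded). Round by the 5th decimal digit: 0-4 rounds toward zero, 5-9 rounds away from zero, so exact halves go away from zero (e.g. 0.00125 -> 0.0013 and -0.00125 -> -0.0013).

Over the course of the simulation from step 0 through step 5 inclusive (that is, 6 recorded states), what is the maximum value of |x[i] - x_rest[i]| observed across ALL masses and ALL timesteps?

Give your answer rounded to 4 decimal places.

Answer: 2.0182

Derivation:
Step 0: x=[7.0000 10.0000 19.0000] v=[0.0000 0.0000 0.0000]
Step 1: x=[6.6250 10.7500 18.6250] v=[-1.5000 3.0000 -1.5000]
Step 2: x=[6.0156 11.9688 18.0156] v=[-2.4375 4.8750 -2.4375]
Step 3: x=[5.4004 13.1993 17.4004] v=[-2.4609 4.9218 -2.4609]
Step 4: x=[5.0100 13.9800 17.0100] v=[-1.5615 3.1229 -1.5615]
Step 5: x=[4.9909 14.0182 16.9909] v=[-0.0765 0.1529 -0.0765]
Max displacement = 2.0182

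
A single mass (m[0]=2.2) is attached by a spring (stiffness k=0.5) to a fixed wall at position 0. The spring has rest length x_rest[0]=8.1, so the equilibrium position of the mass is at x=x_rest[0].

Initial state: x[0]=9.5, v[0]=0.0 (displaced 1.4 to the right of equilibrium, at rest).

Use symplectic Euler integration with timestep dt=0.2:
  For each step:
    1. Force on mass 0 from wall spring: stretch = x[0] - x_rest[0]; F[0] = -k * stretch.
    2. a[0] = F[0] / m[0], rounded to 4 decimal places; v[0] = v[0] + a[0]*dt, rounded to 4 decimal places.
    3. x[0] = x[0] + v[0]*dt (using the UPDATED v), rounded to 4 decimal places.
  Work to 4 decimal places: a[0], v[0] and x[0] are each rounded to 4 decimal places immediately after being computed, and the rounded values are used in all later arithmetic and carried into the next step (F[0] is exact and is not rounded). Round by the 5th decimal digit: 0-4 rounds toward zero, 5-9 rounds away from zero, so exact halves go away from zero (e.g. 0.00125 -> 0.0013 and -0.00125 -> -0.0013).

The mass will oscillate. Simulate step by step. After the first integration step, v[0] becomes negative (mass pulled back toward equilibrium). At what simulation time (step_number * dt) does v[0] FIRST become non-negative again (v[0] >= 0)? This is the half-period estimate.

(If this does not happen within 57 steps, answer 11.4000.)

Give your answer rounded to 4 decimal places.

Answer: 6.6000

Derivation:
Step 0: x=[9.5000] v=[0.0000]
Step 1: x=[9.4873] v=[-0.0636]
Step 2: x=[9.4620] v=[-0.1267]
Step 3: x=[9.4243] v=[-0.1886]
Step 4: x=[9.3745] v=[-0.2488]
Step 5: x=[9.3132] v=[-0.3067]
Step 6: x=[9.2408] v=[-0.3618]
Step 7: x=[9.1581] v=[-0.4137]
Step 8: x=[9.0657] v=[-0.4618]
Step 9: x=[8.9646] v=[-0.5057]
Step 10: x=[8.8556] v=[-0.5450]
Step 11: x=[8.7397] v=[-0.5793]
Step 12: x=[8.6180] v=[-0.6084]
Step 13: x=[8.4916] v=[-0.6319]
Step 14: x=[8.3617] v=[-0.6497]
Step 15: x=[8.2294] v=[-0.6616]
Step 16: x=[8.0959] v=[-0.6675]
Step 17: x=[7.9624] v=[-0.6673]
Step 18: x=[7.8302] v=[-0.6610]
Step 19: x=[7.7005] v=[-0.6487]
Step 20: x=[7.5744] v=[-0.6305]
Step 21: x=[7.4531] v=[-0.6066]
Step 22: x=[7.3377] v=[-0.5772]
Step 23: x=[7.2292] v=[-0.5425]
Step 24: x=[7.1286] v=[-0.5029]
Step 25: x=[7.0369] v=[-0.4587]
Step 26: x=[6.9548] v=[-0.4104]
Step 27: x=[6.8831] v=[-0.3583]
Step 28: x=[6.8225] v=[-0.3030]
Step 29: x=[6.7735] v=[-0.2449]
Step 30: x=[6.7366] v=[-0.1846]
Step 31: x=[6.7121] v=[-0.1226]
Step 32: x=[6.7002] v=[-0.0595]
Step 33: x=[6.7010] v=[0.0041]
First v>=0 after going negative at step 33, time=6.6000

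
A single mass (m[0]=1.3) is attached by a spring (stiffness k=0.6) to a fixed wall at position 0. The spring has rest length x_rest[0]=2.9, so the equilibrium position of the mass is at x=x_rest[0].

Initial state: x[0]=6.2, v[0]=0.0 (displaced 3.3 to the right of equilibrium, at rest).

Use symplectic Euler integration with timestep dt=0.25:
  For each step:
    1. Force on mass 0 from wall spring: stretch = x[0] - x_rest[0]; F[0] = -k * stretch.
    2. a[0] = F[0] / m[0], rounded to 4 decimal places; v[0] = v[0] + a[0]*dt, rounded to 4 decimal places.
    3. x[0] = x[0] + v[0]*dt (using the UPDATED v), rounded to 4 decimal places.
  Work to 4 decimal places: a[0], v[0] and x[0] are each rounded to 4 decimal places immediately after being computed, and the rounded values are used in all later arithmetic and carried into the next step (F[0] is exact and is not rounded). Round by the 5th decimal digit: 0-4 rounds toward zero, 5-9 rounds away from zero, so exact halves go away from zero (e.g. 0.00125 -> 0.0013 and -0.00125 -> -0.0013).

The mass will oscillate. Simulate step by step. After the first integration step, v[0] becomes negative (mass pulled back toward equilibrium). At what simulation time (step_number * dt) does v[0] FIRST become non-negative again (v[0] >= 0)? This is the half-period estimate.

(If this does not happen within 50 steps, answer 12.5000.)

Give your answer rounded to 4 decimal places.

Answer: 4.7500

Derivation:
Step 0: x=[6.2000] v=[0.0000]
Step 1: x=[6.1048] v=[-0.3808]
Step 2: x=[5.9172] v=[-0.7506]
Step 3: x=[5.6425] v=[-1.0988]
Step 4: x=[5.2887] v=[-1.4153]
Step 5: x=[4.8660] v=[-1.6909]
Step 6: x=[4.3866] v=[-1.9178]
Step 7: x=[3.8643] v=[-2.0893]
Step 8: x=[3.3142] v=[-2.2006]
Step 9: x=[2.7521] v=[-2.2484]
Step 10: x=[2.1943] v=[-2.2313]
Step 11: x=[1.6568] v=[-2.1499]
Step 12: x=[1.1552] v=[-2.0065]
Step 13: x=[0.7039] v=[-1.8052]
Step 14: x=[0.3160] v=[-1.5518]
Step 15: x=[0.0026] v=[-1.2537]
Step 16: x=[-0.2273] v=[-0.9194]
Step 17: x=[-0.3670] v=[-0.5586]
Step 18: x=[-0.4124] v=[-0.1817]
Step 19: x=[-0.3623] v=[0.2005]
First v>=0 after going negative at step 19, time=4.7500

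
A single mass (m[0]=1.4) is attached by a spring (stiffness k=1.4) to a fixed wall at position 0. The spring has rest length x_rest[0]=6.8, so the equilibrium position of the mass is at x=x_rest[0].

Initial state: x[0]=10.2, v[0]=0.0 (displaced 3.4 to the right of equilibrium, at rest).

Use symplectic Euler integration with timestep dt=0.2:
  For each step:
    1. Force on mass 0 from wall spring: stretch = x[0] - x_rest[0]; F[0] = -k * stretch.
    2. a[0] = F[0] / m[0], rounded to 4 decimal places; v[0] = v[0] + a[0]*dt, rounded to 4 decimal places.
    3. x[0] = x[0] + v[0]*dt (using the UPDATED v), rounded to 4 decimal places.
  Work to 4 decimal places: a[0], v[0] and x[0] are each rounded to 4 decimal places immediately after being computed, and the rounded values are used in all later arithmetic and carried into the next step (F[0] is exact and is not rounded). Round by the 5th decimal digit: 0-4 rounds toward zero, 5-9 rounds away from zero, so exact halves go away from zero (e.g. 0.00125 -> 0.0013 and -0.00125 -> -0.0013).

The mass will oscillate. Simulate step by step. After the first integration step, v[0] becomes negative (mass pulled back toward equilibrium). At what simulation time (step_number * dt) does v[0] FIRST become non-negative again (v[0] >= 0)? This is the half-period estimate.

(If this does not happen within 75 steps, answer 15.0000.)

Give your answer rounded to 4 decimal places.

Answer: 3.2000

Derivation:
Step 0: x=[10.2000] v=[0.0000]
Step 1: x=[10.0640] v=[-0.6800]
Step 2: x=[9.7974] v=[-1.3328]
Step 3: x=[9.4109] v=[-1.9323]
Step 4: x=[8.9200] v=[-2.4545]
Step 5: x=[8.3443] v=[-2.8785]
Step 6: x=[7.7068] v=[-3.1874]
Step 7: x=[7.0330] v=[-3.3688]
Step 8: x=[6.3499] v=[-3.4154]
Step 9: x=[5.6848] v=[-3.3254]
Step 10: x=[5.0643] v=[-3.1024]
Step 11: x=[4.5132] v=[-2.7553]
Step 12: x=[4.0536] v=[-2.2979]
Step 13: x=[3.7039] v=[-1.7486]
Step 14: x=[3.4780] v=[-1.1294]
Step 15: x=[3.3850] v=[-0.4650]
Step 16: x=[3.4286] v=[0.2180]
First v>=0 after going negative at step 16, time=3.2000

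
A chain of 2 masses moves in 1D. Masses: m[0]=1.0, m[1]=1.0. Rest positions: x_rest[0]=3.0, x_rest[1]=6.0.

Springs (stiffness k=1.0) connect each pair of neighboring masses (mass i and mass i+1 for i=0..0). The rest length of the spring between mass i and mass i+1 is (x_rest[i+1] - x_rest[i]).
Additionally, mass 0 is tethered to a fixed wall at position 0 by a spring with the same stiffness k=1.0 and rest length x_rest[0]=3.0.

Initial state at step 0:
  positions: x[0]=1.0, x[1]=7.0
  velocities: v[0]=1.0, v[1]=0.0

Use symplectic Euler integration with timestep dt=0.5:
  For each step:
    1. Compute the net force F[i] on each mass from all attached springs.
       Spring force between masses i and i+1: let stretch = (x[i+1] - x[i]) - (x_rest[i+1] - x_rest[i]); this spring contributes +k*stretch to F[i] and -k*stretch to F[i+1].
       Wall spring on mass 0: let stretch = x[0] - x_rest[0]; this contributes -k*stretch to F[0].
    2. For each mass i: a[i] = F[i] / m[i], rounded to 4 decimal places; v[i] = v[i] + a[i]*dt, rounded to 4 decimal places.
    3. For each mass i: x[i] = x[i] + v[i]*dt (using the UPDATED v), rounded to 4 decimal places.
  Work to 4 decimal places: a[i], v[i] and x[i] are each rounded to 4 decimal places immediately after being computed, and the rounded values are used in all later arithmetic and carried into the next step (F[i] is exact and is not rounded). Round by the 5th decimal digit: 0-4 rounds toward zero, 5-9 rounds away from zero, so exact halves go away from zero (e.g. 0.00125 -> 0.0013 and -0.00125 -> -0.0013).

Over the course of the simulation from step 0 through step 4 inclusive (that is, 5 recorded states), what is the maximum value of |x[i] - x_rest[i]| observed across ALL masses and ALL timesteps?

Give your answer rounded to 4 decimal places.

Step 0: x=[1.0000 7.0000] v=[1.0000 0.0000]
Step 1: x=[2.7500 6.2500] v=[3.5000 -1.5000]
Step 2: x=[4.6875 5.3750] v=[3.8750 -1.7500]
Step 3: x=[5.6250 5.0781] v=[1.8750 -0.5938]
Step 4: x=[5.0195 5.6680] v=[-1.2110 1.1797]
Max displacement = 2.6250

Answer: 2.6250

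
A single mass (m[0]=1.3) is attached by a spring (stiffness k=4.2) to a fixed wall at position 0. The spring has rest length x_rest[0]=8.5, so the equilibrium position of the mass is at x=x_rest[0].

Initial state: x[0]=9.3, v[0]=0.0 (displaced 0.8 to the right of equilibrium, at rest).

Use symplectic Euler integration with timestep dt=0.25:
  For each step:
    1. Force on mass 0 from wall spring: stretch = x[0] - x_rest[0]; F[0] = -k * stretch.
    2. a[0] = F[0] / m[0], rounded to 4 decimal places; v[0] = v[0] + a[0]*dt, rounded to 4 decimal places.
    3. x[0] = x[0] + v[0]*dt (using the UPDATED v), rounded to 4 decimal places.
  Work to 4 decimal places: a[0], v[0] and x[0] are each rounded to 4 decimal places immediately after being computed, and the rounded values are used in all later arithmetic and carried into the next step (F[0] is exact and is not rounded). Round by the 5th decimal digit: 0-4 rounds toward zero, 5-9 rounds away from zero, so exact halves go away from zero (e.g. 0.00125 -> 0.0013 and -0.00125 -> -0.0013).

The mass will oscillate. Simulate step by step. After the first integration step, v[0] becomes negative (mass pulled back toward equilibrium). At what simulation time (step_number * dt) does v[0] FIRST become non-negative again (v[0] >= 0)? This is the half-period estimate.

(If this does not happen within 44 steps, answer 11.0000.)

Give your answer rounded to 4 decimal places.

Step 0: x=[9.3000] v=[0.0000]
Step 1: x=[9.1385] v=[-0.6462]
Step 2: x=[8.8480] v=[-1.1619]
Step 3: x=[8.4873] v=[-1.4430]
Step 4: x=[8.1291] v=[-1.4328]
Step 5: x=[7.8458] v=[-1.1332]
Step 6: x=[7.6946] v=[-0.6048]
Step 7: x=[7.7060] v=[0.0457]
First v>=0 after going negative at step 7, time=1.7500

Answer: 1.7500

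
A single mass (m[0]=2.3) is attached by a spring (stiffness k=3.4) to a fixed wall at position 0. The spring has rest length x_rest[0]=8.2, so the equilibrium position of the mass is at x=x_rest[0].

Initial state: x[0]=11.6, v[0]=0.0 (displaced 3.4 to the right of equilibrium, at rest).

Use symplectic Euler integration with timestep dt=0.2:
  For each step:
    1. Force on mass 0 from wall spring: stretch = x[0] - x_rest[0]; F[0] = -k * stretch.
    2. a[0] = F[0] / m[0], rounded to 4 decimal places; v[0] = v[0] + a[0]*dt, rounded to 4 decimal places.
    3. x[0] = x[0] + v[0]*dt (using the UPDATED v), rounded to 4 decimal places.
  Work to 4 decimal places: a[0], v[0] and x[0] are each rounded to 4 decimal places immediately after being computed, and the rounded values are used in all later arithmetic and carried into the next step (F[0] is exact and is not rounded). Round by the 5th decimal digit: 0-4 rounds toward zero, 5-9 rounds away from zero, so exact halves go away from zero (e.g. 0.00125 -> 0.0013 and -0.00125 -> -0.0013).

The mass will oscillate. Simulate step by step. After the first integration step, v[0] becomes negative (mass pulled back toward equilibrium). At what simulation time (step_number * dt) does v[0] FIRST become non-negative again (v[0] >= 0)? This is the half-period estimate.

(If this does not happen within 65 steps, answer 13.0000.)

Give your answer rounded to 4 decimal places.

Answer: 2.6000

Derivation:
Step 0: x=[11.6000] v=[0.0000]
Step 1: x=[11.3990] v=[-1.0052]
Step 2: x=[11.0088] v=[-1.9510]
Step 3: x=[10.4525] v=[-2.7814]
Step 4: x=[9.7630] v=[-3.4474]
Step 5: x=[8.9811] v=[-3.9095]
Step 6: x=[8.1530] v=[-4.1404]
Step 7: x=[7.3277] v=[-4.1265]
Step 8: x=[6.5540] v=[-3.8686]
Step 9: x=[5.8776] v=[-3.3820]
Step 10: x=[5.3385] v=[-2.6954]
Step 11: x=[4.9686] v=[-1.8494]
Step 12: x=[4.7898] v=[-0.8940]
Step 13: x=[4.8126] v=[0.1142]
First v>=0 after going negative at step 13, time=2.6000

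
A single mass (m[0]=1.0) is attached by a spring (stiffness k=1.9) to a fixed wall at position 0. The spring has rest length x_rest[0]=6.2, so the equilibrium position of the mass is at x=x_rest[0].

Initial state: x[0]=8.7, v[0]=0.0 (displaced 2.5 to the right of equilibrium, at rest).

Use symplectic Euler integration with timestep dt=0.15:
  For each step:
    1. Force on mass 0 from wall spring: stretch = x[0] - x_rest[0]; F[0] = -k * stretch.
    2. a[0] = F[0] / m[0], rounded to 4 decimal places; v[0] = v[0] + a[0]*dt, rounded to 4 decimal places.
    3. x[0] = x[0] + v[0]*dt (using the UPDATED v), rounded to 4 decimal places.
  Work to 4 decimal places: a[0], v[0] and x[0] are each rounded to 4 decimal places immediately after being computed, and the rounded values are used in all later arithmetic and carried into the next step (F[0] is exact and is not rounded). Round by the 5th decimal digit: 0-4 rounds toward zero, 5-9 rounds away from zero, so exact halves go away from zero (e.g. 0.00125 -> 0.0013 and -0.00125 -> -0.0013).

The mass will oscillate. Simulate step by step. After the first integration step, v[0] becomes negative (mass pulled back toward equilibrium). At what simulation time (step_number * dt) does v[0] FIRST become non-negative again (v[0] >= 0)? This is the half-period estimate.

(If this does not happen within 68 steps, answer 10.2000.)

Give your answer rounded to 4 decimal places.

Answer: 2.4000

Derivation:
Step 0: x=[8.7000] v=[0.0000]
Step 1: x=[8.5931] v=[-0.7125]
Step 2: x=[8.3839] v=[-1.3945]
Step 3: x=[8.0814] v=[-2.0169]
Step 4: x=[7.6984] v=[-2.5531]
Step 5: x=[7.2514] v=[-2.9802]
Step 6: x=[6.7594] v=[-3.2799]
Step 7: x=[6.2435] v=[-3.4393]
Step 8: x=[5.7257] v=[-3.4517]
Step 9: x=[5.2282] v=[-3.3165]
Step 10: x=[4.7723] v=[-3.0395]
Step 11: x=[4.3774] v=[-2.6326]
Step 12: x=[4.0604] v=[-2.1132]
Step 13: x=[3.8349] v=[-1.5034]
Step 14: x=[3.7105] v=[-0.8293]
Step 15: x=[3.6925] v=[-0.1198]
Step 16: x=[3.7817] v=[0.5948]
First v>=0 after going negative at step 16, time=2.4000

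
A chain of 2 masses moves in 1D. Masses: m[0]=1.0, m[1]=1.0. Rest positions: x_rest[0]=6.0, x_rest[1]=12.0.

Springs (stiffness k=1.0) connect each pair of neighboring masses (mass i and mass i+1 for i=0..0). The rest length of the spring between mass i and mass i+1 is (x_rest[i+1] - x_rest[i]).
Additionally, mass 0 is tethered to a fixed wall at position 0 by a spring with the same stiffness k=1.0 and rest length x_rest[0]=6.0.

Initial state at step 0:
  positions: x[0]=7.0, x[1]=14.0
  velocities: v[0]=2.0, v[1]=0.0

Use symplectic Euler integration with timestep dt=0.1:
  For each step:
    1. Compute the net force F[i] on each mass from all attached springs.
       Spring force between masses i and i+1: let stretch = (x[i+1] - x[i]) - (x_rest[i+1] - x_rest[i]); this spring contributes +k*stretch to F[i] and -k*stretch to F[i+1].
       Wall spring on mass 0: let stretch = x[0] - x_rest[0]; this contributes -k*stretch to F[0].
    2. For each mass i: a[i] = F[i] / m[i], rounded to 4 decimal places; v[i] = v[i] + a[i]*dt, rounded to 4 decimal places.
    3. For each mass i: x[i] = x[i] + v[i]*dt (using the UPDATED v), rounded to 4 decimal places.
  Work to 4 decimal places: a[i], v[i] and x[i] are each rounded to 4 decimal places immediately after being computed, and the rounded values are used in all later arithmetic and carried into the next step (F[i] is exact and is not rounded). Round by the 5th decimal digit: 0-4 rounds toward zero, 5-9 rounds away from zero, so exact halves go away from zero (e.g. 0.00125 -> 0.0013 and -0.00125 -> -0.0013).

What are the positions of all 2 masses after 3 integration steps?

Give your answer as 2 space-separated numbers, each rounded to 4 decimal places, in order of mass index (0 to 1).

Answer: 7.5836 13.9484

Derivation:
Step 0: x=[7.0000 14.0000] v=[2.0000 0.0000]
Step 1: x=[7.2000 13.9900] v=[2.0000 -0.1000]
Step 2: x=[7.3959 13.9721] v=[1.9590 -0.1790]
Step 3: x=[7.5836 13.9484] v=[1.8770 -0.2366]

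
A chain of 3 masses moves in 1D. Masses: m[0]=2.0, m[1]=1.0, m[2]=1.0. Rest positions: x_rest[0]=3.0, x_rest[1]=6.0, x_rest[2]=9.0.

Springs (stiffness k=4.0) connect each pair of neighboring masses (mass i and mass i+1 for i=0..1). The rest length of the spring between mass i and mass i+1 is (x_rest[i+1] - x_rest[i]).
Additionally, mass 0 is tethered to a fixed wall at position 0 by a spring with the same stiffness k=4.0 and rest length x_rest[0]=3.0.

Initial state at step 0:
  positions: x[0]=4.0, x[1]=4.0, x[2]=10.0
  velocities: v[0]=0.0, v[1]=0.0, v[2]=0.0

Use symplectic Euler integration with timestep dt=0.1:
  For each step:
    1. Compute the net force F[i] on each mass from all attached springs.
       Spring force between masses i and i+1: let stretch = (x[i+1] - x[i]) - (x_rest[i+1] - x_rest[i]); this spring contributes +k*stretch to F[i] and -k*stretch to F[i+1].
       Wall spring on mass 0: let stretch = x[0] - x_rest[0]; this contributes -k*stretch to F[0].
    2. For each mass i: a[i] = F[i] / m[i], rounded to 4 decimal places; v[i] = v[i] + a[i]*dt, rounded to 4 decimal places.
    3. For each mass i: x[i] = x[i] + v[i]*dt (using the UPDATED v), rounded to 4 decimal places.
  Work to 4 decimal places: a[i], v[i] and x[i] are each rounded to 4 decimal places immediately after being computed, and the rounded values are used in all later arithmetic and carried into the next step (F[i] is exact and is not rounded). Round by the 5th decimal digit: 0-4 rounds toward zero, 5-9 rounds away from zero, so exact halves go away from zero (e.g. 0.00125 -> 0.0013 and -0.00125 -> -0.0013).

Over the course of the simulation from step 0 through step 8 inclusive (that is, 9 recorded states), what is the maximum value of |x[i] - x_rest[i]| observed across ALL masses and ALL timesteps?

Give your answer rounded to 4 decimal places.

Answer: 2.1863

Derivation:
Step 0: x=[4.0000 4.0000 10.0000] v=[0.0000 0.0000 0.0000]
Step 1: x=[3.9200 4.2400 9.8800] v=[-0.8000 2.4000 -1.2000]
Step 2: x=[3.7680 4.6928 9.6544] v=[-1.5200 4.5280 -2.2560]
Step 3: x=[3.5591 5.3071 9.3503] v=[-2.0886 6.1427 -3.0406]
Step 4: x=[3.3140 6.0132 9.0045] v=[-2.4508 7.0608 -3.4579]
Step 5: x=[3.0566 6.7310 8.6591] v=[-2.5738 7.1776 -3.4544]
Step 6: x=[2.8116 7.3789 8.3565] v=[-2.4502 6.4791 -3.0256]
Step 7: x=[2.6017 7.8832 8.1348] v=[-2.0991 5.0432 -2.2166]
Step 8: x=[2.4454 8.1863 8.0231] v=[-1.5631 3.0312 -1.1172]
Max displacement = 2.1863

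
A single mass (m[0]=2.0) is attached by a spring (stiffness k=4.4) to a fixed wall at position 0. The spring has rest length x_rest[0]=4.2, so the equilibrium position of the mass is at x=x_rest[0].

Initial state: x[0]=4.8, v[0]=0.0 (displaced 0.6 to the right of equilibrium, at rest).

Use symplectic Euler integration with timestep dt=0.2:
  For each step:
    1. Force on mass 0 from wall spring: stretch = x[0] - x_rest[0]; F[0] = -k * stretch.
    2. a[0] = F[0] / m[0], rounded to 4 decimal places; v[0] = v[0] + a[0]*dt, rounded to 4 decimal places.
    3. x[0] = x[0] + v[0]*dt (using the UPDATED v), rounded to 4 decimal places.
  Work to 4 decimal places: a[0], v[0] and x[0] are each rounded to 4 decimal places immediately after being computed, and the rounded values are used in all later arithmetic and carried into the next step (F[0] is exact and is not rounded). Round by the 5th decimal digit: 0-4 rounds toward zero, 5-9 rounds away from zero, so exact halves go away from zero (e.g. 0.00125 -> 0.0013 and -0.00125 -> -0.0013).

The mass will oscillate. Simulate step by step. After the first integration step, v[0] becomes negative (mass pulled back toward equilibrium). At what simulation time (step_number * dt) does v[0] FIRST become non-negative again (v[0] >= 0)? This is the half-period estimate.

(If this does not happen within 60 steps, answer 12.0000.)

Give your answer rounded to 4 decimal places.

Step 0: x=[4.8000] v=[0.0000]
Step 1: x=[4.7472] v=[-0.2640]
Step 2: x=[4.6462] v=[-0.5048]
Step 3: x=[4.5060] v=[-0.7011]
Step 4: x=[4.3389] v=[-0.8357]
Step 5: x=[4.1595] v=[-0.8968]
Step 6: x=[3.9837] v=[-0.8790]
Step 7: x=[3.8269] v=[-0.7838]
Step 8: x=[3.7030] v=[-0.6196]
Step 9: x=[3.6228] v=[-0.4009]
Step 10: x=[3.5934] v=[-0.1469]
Step 11: x=[3.6174] v=[0.1200]
First v>=0 after going negative at step 11, time=2.2000

Answer: 2.2000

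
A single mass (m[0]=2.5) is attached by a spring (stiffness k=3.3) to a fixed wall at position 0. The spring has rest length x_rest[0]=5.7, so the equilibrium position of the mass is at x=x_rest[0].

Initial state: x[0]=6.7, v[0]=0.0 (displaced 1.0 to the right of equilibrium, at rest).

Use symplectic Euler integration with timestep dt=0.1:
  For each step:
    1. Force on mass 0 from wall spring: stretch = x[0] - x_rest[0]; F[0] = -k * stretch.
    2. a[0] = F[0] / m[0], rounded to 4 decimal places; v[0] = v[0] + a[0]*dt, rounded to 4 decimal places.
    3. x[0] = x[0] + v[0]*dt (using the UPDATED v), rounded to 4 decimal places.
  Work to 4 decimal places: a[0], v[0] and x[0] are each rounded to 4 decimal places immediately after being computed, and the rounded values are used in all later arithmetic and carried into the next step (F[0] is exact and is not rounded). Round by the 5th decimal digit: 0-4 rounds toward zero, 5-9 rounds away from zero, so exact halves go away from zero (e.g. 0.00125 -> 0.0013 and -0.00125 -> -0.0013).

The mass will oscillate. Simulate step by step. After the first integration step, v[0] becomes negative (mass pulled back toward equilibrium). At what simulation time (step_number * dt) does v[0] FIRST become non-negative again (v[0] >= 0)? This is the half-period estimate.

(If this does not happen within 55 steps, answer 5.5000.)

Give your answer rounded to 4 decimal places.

Answer: 2.8000

Derivation:
Step 0: x=[6.7000] v=[0.0000]
Step 1: x=[6.6868] v=[-0.1320]
Step 2: x=[6.6606] v=[-0.2623]
Step 3: x=[6.6217] v=[-0.3891]
Step 4: x=[6.5706] v=[-0.5108]
Step 5: x=[6.5080] v=[-0.6257]
Step 6: x=[6.4348] v=[-0.7324]
Step 7: x=[6.3519] v=[-0.8294]
Step 8: x=[6.2604] v=[-0.9155]
Step 9: x=[6.1615] v=[-0.9895]
Step 10: x=[6.0565] v=[-1.0504]
Step 11: x=[5.9468] v=[-1.0975]
Step 12: x=[5.8338] v=[-1.1301]
Step 13: x=[5.7190] v=[-1.1478]
Step 14: x=[5.6040] v=[-1.1503]
Step 15: x=[5.4902] v=[-1.1376]
Step 16: x=[5.3792] v=[-1.1099]
Step 17: x=[5.2724] v=[-1.0676]
Step 18: x=[5.1713] v=[-1.0112]
Step 19: x=[5.0772] v=[-0.9414]
Step 20: x=[4.9913] v=[-0.8592]
Step 21: x=[4.9147] v=[-0.7657]
Step 22: x=[4.8485] v=[-0.6620]
Step 23: x=[4.7935] v=[-0.5496]
Step 24: x=[4.7505] v=[-0.4299]
Step 25: x=[4.7200] v=[-0.3046]
Step 26: x=[4.7025] v=[-0.1752]
Step 27: x=[4.6982] v=[-0.0435]
Step 28: x=[4.7071] v=[0.0887]
First v>=0 after going negative at step 28, time=2.8000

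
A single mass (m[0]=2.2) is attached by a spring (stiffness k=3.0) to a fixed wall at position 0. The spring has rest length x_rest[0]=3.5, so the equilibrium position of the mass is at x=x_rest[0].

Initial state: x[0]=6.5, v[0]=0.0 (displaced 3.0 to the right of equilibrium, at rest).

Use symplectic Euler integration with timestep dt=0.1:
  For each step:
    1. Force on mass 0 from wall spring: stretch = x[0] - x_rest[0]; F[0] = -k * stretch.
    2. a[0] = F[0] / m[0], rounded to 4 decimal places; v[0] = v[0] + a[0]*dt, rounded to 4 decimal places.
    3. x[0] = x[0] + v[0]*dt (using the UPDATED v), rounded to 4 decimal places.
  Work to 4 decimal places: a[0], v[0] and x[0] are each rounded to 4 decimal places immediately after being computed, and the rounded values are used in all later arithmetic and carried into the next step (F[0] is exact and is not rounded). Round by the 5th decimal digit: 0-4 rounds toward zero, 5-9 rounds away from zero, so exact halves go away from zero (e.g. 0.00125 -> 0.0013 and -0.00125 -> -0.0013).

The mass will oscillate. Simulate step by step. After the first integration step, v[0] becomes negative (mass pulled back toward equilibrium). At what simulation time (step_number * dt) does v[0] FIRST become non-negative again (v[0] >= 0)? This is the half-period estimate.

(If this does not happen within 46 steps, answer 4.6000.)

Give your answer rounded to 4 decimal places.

Answer: 2.7000

Derivation:
Step 0: x=[6.5000] v=[0.0000]
Step 1: x=[6.4591] v=[-0.4091]
Step 2: x=[6.3778] v=[-0.8126]
Step 3: x=[6.2573] v=[-1.2050]
Step 4: x=[6.0992] v=[-1.5810]
Step 5: x=[5.9057] v=[-1.9354]
Step 6: x=[5.6794] v=[-2.2635]
Step 7: x=[5.4233] v=[-2.5607]
Step 8: x=[5.1410] v=[-2.8230]
Step 9: x=[4.8363] v=[-3.0468]
Step 10: x=[4.5134] v=[-3.2290]
Step 11: x=[4.1767] v=[-3.3672]
Step 12: x=[3.8308] v=[-3.4595]
Step 13: x=[3.4803] v=[-3.5046]
Step 14: x=[3.1301] v=[-3.5019]
Step 15: x=[2.7850] v=[-3.4515]
Step 16: x=[2.4496] v=[-3.3540]
Step 17: x=[2.1285] v=[-3.2108]
Step 18: x=[1.8261] v=[-3.0238]
Step 19: x=[1.5466] v=[-2.7955]
Step 20: x=[1.2937] v=[-2.5291]
Step 21: x=[1.0709] v=[-2.2282]
Step 22: x=[0.8812] v=[-1.8970]
Step 23: x=[0.7272] v=[-1.5399]
Step 24: x=[0.6110] v=[-1.1618]
Step 25: x=[0.5342] v=[-0.7679]
Step 26: x=[0.4979] v=[-0.3635]
Step 27: x=[0.5025] v=[0.0459]
First v>=0 after going negative at step 27, time=2.7000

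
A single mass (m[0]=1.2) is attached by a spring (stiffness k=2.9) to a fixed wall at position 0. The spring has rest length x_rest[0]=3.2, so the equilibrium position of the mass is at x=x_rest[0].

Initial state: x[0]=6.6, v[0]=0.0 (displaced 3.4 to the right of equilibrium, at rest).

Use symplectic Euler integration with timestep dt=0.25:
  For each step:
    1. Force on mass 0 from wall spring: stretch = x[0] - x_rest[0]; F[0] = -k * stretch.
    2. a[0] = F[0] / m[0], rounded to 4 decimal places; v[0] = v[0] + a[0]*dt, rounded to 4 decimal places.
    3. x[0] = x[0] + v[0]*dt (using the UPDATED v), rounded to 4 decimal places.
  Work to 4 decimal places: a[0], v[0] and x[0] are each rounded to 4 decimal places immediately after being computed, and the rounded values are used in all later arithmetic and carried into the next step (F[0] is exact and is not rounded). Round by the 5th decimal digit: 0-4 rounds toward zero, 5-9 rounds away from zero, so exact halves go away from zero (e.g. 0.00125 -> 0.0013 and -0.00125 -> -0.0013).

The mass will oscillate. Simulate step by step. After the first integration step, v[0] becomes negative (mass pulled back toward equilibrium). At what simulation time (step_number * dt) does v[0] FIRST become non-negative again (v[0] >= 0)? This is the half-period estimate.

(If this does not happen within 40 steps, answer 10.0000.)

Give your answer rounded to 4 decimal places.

Step 0: x=[6.6000] v=[0.0000]
Step 1: x=[6.0865] v=[-2.0542]
Step 2: x=[5.1370] v=[-3.7981]
Step 3: x=[3.8949] v=[-4.9684]
Step 4: x=[2.5479] v=[-5.3882]
Step 5: x=[1.2994] v=[-4.9942]
Step 6: x=[0.3379] v=[-3.8459]
Step 7: x=[-0.1913] v=[-2.1167]
Step 8: x=[-0.2083] v=[-0.0678]
Step 9: x=[0.2896] v=[1.9914]
First v>=0 after going negative at step 9, time=2.2500

Answer: 2.2500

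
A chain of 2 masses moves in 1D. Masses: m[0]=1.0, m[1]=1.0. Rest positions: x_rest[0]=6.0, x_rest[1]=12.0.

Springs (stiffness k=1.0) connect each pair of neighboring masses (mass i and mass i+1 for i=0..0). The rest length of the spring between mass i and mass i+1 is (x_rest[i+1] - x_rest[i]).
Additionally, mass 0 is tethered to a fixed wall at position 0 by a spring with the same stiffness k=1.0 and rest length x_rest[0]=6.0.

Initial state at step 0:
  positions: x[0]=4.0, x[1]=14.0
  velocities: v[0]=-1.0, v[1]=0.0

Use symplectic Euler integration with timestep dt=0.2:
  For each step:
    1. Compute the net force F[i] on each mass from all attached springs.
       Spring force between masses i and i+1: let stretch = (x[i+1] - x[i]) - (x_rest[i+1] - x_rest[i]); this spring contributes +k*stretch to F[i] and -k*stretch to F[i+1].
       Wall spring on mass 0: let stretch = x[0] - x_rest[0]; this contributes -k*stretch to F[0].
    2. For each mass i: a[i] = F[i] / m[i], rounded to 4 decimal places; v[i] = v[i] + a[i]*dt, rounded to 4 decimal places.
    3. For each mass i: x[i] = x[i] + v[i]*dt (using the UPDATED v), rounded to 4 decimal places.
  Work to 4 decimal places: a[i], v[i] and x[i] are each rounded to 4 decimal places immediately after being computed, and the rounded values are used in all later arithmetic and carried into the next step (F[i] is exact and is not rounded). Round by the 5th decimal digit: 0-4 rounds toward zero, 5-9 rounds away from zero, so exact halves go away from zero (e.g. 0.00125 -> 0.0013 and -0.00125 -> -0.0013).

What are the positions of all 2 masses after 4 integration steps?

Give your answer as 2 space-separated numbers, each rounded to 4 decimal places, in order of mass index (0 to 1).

Step 0: x=[4.0000 14.0000] v=[-1.0000 0.0000]
Step 1: x=[4.0400 13.8400] v=[0.2000 -0.8000]
Step 2: x=[4.3104 13.5280] v=[1.3520 -1.5600]
Step 3: x=[4.7771 13.0873] v=[2.3334 -2.2035]
Step 4: x=[5.3851 12.5542] v=[3.0400 -2.6655]

Answer: 5.3851 12.5542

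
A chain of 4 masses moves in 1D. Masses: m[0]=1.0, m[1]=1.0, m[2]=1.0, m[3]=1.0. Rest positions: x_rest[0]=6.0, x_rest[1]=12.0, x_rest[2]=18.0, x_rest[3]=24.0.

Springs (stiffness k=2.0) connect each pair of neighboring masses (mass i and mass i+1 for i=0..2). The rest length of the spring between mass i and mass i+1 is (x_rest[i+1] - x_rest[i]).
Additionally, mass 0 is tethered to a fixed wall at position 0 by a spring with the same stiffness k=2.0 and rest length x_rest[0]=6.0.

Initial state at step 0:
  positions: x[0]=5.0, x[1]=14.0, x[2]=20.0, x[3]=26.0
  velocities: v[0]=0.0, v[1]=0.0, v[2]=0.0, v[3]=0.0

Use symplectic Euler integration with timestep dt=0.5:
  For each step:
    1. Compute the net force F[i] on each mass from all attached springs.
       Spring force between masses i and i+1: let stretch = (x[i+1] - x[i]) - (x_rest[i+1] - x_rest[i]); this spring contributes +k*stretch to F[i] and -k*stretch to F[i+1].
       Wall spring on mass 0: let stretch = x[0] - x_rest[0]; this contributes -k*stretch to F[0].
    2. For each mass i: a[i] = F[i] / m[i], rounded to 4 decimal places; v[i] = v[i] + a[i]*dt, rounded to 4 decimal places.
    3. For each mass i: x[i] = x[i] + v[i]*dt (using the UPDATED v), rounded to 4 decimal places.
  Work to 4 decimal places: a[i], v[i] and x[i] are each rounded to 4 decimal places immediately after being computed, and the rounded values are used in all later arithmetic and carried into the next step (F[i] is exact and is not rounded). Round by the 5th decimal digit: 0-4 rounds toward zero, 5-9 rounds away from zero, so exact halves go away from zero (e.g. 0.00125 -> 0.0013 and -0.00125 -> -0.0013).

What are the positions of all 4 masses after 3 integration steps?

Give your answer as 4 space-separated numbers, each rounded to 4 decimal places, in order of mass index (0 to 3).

Step 0: x=[5.0000 14.0000 20.0000 26.0000] v=[0.0000 0.0000 0.0000 0.0000]
Step 1: x=[7.0000 12.5000 20.0000 26.0000] v=[4.0000 -3.0000 0.0000 0.0000]
Step 2: x=[8.2500 12.0000 19.2500 26.0000] v=[2.5000 -1.0000 -1.5000 0.0000]
Step 3: x=[7.2500 13.2500 18.2500 25.6250] v=[-2.0000 2.5000 -2.0000 -0.7500]

Answer: 7.2500 13.2500 18.2500 25.6250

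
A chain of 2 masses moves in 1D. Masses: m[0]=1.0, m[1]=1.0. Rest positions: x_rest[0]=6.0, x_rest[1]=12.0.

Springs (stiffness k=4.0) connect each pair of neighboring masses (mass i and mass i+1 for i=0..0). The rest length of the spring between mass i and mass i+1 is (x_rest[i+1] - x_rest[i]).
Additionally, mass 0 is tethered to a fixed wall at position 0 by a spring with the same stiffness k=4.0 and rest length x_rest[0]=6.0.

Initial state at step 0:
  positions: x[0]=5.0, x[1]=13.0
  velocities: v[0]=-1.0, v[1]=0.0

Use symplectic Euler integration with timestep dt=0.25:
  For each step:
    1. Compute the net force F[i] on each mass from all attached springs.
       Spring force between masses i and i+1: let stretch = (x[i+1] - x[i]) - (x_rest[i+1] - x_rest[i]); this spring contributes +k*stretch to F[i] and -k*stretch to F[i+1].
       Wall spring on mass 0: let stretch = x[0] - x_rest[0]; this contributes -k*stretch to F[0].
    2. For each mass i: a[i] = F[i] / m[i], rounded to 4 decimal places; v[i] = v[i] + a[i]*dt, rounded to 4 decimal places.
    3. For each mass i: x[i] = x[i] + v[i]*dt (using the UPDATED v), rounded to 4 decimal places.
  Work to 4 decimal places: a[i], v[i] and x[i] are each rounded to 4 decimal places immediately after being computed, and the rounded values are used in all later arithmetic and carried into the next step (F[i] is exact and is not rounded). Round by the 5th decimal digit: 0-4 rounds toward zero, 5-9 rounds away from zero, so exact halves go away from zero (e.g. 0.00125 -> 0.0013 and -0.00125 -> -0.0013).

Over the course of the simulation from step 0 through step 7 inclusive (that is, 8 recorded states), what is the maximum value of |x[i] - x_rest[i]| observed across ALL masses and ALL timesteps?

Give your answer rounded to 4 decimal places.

Answer: 1.4776

Derivation:
Step 0: x=[5.0000 13.0000] v=[-1.0000 0.0000]
Step 1: x=[5.5000 12.5000] v=[2.0000 -2.0000]
Step 2: x=[6.3750 11.7500] v=[3.5000 -3.0000]
Step 3: x=[7.0000 11.1563] v=[2.5000 -2.3750]
Step 4: x=[6.9141 11.0235] v=[-0.3437 -0.5313]
Step 5: x=[6.1270 11.3633] v=[-3.1484 1.3593]
Step 6: x=[5.1172 11.8941] v=[-4.0391 2.1230]
Step 7: x=[4.5224 12.2306] v=[-2.3794 1.3461]
Max displacement = 1.4776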